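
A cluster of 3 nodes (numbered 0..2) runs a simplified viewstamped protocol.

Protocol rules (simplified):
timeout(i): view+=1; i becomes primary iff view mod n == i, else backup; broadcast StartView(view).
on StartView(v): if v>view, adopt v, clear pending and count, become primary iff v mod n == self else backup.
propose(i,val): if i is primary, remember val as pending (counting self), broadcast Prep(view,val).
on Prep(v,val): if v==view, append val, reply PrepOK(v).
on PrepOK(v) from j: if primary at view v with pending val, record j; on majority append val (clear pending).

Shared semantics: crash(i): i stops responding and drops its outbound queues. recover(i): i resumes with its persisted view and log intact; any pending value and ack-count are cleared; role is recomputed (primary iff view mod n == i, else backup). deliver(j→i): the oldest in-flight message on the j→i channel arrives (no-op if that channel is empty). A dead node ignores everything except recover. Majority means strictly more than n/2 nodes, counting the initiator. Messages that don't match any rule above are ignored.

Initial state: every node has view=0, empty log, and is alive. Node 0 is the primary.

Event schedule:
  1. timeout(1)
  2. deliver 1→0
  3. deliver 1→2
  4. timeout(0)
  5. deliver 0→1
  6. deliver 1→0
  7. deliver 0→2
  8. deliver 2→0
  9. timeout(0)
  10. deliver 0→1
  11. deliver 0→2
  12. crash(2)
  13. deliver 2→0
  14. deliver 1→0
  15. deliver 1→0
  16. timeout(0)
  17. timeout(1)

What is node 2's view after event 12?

3

1. timeout(1):  <1:prim v1 ->
2. deliver 1→0:  <0:back v1 ->
3. deliver 1→2:  <2:back v1 ->
4. timeout(0):  <0:back v2 ->
5. deliver 0→1:  <1:back v2 ->
6. deliver 1→0:  nop
7. deliver 0→2:  <2:prim v2 ->
8. deliver 2→0:  nop
9. timeout(0):  <0:prim v3 ->
10. deliver 0→1:  <1:back v3 ->
11. deliver 0→2:  <2:back v3 ->
12. crash(2):  <2:✗back v3 ->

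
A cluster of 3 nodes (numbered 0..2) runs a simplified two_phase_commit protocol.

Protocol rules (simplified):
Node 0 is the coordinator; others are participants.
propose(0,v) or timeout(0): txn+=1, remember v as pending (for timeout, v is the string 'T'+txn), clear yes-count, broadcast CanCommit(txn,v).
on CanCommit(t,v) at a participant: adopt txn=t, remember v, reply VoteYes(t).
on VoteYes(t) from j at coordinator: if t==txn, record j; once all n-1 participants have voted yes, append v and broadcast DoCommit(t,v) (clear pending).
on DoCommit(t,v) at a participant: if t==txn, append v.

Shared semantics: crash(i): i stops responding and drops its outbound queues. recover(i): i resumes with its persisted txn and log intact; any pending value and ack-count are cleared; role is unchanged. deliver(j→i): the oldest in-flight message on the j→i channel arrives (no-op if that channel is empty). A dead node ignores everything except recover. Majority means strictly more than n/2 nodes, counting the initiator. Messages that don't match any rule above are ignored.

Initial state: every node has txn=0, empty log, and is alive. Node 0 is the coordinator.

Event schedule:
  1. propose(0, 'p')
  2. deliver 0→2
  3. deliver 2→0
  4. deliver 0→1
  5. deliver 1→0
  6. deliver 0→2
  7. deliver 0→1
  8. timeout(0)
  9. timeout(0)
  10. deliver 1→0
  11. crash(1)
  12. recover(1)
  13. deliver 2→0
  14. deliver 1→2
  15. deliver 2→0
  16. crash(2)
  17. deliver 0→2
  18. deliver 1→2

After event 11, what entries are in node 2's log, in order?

after 1 — propose(0,'p'): n0:coor/t1/[-]
after 2 — deliver 0→2: n2:part/t1/[-]
after 3 — deliver 2→0: ·
after 4 — deliver 0→1: n1:part/t1/[-]
after 5 — deliver 1→0: n0:coor/t1/[p]
after 6 — deliver 0→2: n2:part/t1/[p]
after 7 — deliver 0→1: n1:part/t1/[p]
after 8 — timeout(0): n0:coor/t2/[p]
after 9 — timeout(0): n0:coor/t3/[p]
after 10 — deliver 1→0: ·
after 11 — crash(1): n1:✗part/t1/[p]

p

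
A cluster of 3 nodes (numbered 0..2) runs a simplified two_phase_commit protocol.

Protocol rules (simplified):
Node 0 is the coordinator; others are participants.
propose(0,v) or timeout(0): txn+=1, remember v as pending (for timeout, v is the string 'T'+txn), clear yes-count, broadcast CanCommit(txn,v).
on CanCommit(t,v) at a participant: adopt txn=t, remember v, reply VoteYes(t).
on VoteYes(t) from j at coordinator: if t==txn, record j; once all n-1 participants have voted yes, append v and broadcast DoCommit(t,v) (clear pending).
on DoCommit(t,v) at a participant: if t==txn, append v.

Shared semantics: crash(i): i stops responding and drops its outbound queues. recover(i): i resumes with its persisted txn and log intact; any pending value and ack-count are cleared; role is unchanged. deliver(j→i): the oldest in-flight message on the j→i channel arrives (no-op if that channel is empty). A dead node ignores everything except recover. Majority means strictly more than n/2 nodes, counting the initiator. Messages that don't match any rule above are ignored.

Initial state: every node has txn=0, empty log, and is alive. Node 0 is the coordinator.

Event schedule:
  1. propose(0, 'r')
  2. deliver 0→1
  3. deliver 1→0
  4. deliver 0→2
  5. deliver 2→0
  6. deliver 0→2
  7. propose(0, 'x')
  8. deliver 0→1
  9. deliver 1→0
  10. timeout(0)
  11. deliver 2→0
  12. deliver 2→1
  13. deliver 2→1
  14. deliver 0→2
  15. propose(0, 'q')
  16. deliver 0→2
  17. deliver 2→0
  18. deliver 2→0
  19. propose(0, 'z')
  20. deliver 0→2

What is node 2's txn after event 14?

2

[1] propose(0,'r') → N0(coor t1 [-])
[2] deliver 0→1 → N1(part t1 [-])
[3] deliver 1→0 → ∅
[4] deliver 0→2 → N2(part t1 [-])
[5] deliver 2→0 → N0(coor t1 [r])
[6] deliver 0→2 → N2(part t1 [r])
[7] propose(0,'x') → N0(coor t2 [r])
[8] deliver 0→1 → N1(part t1 [r])
[9] deliver 1→0 → ∅
[10] timeout(0) → N0(coor t3 [r])
[11] deliver 2→0 → ∅
[12] deliver 2→1 → ∅
[13] deliver 2→1 → ∅
[14] deliver 0→2 → N2(part t2 [r])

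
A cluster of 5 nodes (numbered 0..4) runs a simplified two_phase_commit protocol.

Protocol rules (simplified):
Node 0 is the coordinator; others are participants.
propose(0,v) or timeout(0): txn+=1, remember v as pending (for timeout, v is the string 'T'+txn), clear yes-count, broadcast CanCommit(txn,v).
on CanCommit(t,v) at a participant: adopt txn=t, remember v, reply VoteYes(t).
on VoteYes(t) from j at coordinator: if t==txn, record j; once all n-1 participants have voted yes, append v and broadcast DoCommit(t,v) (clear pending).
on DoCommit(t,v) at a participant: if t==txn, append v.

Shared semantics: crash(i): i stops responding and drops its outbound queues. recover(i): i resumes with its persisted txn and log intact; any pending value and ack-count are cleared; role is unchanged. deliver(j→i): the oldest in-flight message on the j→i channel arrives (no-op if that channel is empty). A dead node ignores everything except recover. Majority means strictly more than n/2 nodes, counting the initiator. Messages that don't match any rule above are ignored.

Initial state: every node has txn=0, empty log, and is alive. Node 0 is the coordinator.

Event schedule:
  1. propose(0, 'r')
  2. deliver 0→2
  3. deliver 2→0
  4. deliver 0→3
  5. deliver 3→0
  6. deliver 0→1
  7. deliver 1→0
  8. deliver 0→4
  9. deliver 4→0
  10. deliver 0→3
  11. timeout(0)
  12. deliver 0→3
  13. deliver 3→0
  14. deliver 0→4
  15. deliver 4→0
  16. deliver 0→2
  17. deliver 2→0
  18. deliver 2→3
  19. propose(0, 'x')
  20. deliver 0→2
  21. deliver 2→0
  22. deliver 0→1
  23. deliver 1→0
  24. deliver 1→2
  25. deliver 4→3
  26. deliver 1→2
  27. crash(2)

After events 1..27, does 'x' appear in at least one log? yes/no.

step 1 propose(0,'r'): 0={coor,t=1,log=-}
step 2 deliver 0→2: 2={part,t=1,log=-}
step 3 deliver 2→0: —
step 4 deliver 0→3: 3={part,t=1,log=-}
step 5 deliver 3→0: —
step 6 deliver 0→1: 1={part,t=1,log=-}
step 7 deliver 1→0: —
step 8 deliver 0→4: 4={part,t=1,log=-}
step 9 deliver 4→0: 0={coor,t=1,log=r}
step 10 deliver 0→3: 3={part,t=1,log=r}
step 11 timeout(0): 0={coor,t=2,log=r}
step 12 deliver 0→3: 3={part,t=2,log=r}
step 13 deliver 3→0: —
step 14 deliver 0→4: 4={part,t=1,log=r}
step 15 deliver 4→0: —
step 16 deliver 0→2: 2={part,t=1,log=r}
step 17 deliver 2→0: —
step 18 deliver 2→3: —
step 19 propose(0,'x'): 0={coor,t=3,log=r}
step 20 deliver 0→2: 2={part,t=2,log=r}
step 21 deliver 2→0: —
step 22 deliver 0→1: 1={part,t=1,log=r}
step 23 deliver 1→0: —
step 24 deliver 1→2: —
step 25 deliver 4→3: —
step 26 deliver 1→2: —
step 27 crash(2): 2={✗part,t=2,log=r}

no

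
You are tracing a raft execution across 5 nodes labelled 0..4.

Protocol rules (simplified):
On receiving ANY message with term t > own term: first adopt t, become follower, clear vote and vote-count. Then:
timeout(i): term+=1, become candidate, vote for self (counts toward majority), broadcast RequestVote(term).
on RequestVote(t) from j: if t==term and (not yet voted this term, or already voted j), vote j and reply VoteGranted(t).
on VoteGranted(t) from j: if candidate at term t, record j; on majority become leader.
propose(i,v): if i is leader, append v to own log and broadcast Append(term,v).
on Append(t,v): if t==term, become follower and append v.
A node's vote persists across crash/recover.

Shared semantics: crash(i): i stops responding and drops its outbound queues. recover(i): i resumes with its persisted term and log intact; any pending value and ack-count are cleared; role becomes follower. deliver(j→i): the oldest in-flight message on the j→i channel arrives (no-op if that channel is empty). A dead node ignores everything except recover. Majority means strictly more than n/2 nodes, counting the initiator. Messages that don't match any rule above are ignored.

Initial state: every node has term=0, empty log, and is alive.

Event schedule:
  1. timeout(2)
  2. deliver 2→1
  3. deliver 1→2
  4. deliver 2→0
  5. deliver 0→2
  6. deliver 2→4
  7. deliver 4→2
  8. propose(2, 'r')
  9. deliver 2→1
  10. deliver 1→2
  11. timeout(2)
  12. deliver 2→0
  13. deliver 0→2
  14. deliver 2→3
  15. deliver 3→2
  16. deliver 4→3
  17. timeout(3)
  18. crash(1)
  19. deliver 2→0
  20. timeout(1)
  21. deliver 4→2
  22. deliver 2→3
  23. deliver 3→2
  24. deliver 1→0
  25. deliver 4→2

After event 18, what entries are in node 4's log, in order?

after 1 — timeout(2): n2:cand/t1/[-]
after 2 — deliver 2→1: n1:foll/t1/[-]
after 3 — deliver 1→2: ·
after 4 — deliver 2→0: n0:foll/t1/[-]
after 5 — deliver 0→2: n2:lead/t1/[-]
after 6 — deliver 2→4: n4:foll/t1/[-]
after 7 — deliver 4→2: ·
after 8 — propose(2,'r'): n2:lead/t1/[r]
after 9 — deliver 2→1: n1:foll/t1/[r]
after 10 — deliver 1→2: ·
after 11 — timeout(2): n2:cand/t2/[r]
after 12 — deliver 2→0: n0:foll/t1/[r]
after 13 — deliver 0→2: ·
after 14 — deliver 2→3: n3:foll/t1/[-]
after 15 — deliver 3→2: ·
after 16 — deliver 4→3: ·
after 17 — timeout(3): n3:cand/t2/[-]
after 18 — crash(1): n1:✗foll/t1/[r]

empty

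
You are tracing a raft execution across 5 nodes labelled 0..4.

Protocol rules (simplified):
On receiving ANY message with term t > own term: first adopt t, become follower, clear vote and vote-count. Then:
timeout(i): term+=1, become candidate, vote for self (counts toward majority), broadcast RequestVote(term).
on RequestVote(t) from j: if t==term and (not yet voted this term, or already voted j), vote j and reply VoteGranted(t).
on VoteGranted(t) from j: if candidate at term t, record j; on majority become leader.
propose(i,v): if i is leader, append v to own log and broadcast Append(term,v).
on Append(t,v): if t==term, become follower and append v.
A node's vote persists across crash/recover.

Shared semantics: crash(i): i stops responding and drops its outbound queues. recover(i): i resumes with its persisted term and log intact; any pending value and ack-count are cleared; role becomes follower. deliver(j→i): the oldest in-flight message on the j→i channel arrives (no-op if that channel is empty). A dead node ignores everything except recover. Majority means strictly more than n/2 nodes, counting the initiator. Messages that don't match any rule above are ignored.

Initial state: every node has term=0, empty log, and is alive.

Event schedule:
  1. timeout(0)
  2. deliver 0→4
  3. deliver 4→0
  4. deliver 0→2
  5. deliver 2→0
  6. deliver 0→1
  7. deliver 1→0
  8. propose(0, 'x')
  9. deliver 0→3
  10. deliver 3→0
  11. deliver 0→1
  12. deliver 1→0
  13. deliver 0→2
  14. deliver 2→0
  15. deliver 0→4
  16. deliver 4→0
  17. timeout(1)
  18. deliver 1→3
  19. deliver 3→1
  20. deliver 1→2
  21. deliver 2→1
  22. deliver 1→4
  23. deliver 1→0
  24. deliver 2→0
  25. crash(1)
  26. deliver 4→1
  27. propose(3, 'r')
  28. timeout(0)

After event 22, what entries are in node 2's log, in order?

[1] timeout(0) → N0(cand t1 [-])
[2] deliver 0→4 → N4(foll t1 [-])
[3] deliver 4→0 → ∅
[4] deliver 0→2 → N2(foll t1 [-])
[5] deliver 2→0 → N0(lead t1 [-])
[6] deliver 0→1 → N1(foll t1 [-])
[7] deliver 1→0 → ∅
[8] propose(0,'x') → N0(lead t1 [x])
[9] deliver 0→3 → N3(foll t1 [-])
[10] deliver 3→0 → ∅
[11] deliver 0→1 → N1(foll t1 [x])
[12] deliver 1→0 → ∅
[13] deliver 0→2 → N2(foll t1 [x])
[14] deliver 2→0 → ∅
[15] deliver 0→4 → N4(foll t1 [x])
[16] deliver 4→0 → ∅
[17] timeout(1) → N1(cand t2 [x])
[18] deliver 1→3 → N3(foll t2 [-])
[19] deliver 3→1 → ∅
[20] deliver 1→2 → N2(foll t2 [x])
[21] deliver 2→1 → N1(lead t2 [x])
[22] deliver 1→4 → N4(foll t2 [x])

x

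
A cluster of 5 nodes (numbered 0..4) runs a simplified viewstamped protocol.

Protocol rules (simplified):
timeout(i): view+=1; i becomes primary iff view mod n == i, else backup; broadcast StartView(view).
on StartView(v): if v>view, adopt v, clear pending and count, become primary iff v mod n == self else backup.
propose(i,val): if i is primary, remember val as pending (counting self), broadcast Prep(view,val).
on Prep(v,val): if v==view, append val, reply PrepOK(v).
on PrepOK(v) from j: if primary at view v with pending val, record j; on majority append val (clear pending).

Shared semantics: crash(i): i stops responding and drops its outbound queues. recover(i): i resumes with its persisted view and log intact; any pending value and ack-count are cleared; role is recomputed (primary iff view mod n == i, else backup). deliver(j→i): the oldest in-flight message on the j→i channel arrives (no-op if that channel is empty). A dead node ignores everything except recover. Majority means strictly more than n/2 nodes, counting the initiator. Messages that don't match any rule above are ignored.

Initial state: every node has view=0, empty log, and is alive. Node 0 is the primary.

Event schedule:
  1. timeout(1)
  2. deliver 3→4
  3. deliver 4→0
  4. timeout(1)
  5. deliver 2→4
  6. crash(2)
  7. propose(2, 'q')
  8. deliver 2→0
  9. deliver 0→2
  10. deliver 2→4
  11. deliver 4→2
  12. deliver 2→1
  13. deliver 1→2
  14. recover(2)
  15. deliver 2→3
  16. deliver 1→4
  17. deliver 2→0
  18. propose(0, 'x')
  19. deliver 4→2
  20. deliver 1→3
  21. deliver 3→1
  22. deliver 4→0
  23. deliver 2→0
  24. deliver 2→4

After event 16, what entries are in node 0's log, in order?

1. timeout(1):  <1:prim v1 ->
2. deliver 3→4:  nop
3. deliver 4→0:  nop
4. timeout(1):  <1:back v2 ->
5. deliver 2→4:  nop
6. crash(2):  <2:✗back v0 ->
7. propose(2,'q'):  nop
8. deliver 2→0:  nop
9. deliver 0→2:  nop
10. deliver 2→4:  nop
11. deliver 4→2:  nop
12. deliver 2→1:  nop
13. deliver 1→2:  nop
14. recover(2):  <2:back v0 ->
15. deliver 2→3:  nop
16. deliver 1→4:  <4:back v1 ->

empty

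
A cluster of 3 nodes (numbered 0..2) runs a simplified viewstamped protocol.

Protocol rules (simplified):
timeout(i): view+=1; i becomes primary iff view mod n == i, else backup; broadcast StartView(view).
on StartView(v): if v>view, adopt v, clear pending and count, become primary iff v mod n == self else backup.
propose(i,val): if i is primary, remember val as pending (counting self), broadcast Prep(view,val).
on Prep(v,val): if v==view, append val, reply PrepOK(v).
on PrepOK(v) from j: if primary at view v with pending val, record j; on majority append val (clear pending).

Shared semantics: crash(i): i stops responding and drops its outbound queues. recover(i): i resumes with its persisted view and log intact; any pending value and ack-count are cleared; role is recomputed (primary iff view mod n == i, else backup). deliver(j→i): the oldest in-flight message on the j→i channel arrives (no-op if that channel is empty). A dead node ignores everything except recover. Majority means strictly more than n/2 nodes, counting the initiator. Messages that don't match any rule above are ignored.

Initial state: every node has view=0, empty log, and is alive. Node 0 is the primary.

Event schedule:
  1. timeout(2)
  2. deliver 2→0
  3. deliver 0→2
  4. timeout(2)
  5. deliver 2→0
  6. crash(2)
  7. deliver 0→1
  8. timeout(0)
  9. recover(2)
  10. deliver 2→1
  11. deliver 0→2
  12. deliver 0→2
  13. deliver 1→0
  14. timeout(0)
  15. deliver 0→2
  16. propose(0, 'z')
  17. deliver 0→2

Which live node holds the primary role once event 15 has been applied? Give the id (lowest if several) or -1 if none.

-1

1. timeout(2):  <2:back v1 ->
2. deliver 2→0:  <0:back v1 ->
3. deliver 0→2:  nop
4. timeout(2):  <2:prim v2 ->
5. deliver 2→0:  <0:back v2 ->
6. crash(2):  <2:✗prim v2 ->
7. deliver 0→1:  nop
8. timeout(0):  <0:prim v3 ->
9. recover(2):  <2:prim v2 ->
10. deliver 2→1:  nop
11. deliver 0→2:  <2:back v3 ->
12. deliver 0→2:  nop
13. deliver 1→0:  nop
14. timeout(0):  <0:back v4 ->
15. deliver 0→2:  <2:back v4 ->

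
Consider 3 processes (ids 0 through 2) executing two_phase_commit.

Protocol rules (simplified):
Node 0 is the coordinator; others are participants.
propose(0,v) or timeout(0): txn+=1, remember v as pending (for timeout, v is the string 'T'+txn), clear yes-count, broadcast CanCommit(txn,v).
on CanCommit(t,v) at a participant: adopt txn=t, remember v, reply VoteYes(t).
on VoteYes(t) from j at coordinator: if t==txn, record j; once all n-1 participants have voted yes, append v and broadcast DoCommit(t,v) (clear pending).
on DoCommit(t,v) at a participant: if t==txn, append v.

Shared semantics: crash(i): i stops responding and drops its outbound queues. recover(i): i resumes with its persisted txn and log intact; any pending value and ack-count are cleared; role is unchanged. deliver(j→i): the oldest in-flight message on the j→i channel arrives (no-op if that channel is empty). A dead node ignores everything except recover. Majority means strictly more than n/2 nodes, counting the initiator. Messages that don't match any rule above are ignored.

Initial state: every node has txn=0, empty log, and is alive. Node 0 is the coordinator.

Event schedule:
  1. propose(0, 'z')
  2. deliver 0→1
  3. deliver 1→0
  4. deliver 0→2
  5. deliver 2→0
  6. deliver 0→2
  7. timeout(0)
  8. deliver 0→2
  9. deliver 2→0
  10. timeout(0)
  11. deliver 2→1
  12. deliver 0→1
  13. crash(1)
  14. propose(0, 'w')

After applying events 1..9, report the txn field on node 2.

2

step 1 propose(0,'z'): 0={coor,t=1,log=-}
step 2 deliver 0→1: 1={part,t=1,log=-}
step 3 deliver 1→0: —
step 4 deliver 0→2: 2={part,t=1,log=-}
step 5 deliver 2→0: 0={coor,t=1,log=z}
step 6 deliver 0→2: 2={part,t=1,log=z}
step 7 timeout(0): 0={coor,t=2,log=z}
step 8 deliver 0→2: 2={part,t=2,log=z}
step 9 deliver 2→0: —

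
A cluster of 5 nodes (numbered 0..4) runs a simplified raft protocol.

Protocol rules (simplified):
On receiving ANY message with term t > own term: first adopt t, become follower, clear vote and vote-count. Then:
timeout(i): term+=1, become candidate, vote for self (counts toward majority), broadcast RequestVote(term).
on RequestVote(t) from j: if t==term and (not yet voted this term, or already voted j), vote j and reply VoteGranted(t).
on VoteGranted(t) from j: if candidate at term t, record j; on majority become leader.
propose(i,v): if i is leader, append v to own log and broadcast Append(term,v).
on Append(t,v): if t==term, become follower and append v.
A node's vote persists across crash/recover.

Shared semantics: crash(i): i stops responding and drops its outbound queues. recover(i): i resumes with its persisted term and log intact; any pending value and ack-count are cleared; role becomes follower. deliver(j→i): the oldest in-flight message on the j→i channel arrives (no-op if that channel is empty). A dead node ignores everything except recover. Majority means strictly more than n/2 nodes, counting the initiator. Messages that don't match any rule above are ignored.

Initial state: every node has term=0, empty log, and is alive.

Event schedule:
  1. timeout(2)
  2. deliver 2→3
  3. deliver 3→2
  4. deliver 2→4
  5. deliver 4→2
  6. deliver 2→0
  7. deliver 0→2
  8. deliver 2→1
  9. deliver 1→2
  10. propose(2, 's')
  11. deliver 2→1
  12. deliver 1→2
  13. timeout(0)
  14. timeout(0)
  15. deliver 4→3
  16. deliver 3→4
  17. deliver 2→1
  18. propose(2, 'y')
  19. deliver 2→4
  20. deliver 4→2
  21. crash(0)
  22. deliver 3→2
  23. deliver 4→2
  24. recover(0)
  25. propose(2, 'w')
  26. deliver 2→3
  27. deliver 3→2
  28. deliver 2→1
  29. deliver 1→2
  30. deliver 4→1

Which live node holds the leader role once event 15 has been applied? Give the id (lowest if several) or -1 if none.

2

step 1 timeout(2): 2={cand,t=1,log=-}
step 2 deliver 2→3: 3={foll,t=1,log=-}
step 3 deliver 3→2: —
step 4 deliver 2→4: 4={foll,t=1,log=-}
step 5 deliver 4→2: 2={lead,t=1,log=-}
step 6 deliver 2→0: 0={foll,t=1,log=-}
step 7 deliver 0→2: —
step 8 deliver 2→1: 1={foll,t=1,log=-}
step 9 deliver 1→2: —
step 10 propose(2,'s'): 2={lead,t=1,log=s}
step 11 deliver 2→1: 1={foll,t=1,log=s}
step 12 deliver 1→2: —
step 13 timeout(0): 0={cand,t=2,log=-}
step 14 timeout(0): 0={cand,t=3,log=-}
step 15 deliver 4→3: —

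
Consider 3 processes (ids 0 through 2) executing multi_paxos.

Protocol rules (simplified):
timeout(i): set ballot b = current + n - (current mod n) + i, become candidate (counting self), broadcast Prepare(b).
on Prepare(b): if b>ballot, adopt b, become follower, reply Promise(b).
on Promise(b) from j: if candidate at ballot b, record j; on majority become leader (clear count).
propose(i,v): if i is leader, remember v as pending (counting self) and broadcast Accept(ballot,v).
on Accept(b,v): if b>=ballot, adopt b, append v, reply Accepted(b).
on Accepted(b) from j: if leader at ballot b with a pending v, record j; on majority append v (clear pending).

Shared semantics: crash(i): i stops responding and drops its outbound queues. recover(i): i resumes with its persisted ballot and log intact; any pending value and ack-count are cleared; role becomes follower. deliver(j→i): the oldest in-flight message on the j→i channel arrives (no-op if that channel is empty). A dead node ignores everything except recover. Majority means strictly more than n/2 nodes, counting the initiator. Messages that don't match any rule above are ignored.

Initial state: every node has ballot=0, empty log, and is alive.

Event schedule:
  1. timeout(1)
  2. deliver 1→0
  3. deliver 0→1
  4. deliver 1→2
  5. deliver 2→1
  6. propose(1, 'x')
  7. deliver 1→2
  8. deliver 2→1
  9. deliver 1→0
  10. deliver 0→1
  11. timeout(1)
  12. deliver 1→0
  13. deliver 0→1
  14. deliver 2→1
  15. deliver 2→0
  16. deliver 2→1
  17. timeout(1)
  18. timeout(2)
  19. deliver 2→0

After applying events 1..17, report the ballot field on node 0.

7

e1 timeout(1): 1[cand,b=4,-]
e2 deliver 1→0: 0[foll,b=4,-]
e3 deliver 0→1: 1[lead,b=4,-]
e4 deliver 1→2: 2[foll,b=4,-]
e5 deliver 2→1: ·
e6 propose(1,'x'): ·
e7 deliver 1→2: 2[foll,b=4,x]
e8 deliver 2→1: 1[lead,b=4,x]
e9 deliver 1→0: 0[foll,b=4,x]
e10 deliver 0→1: ·
e11 timeout(1): 1[cand,b=7,x]
e12 deliver 1→0: 0[foll,b=7,x]
e13 deliver 0→1: 1[lead,b=7,x]
e14 deliver 2→1: ·
e15 deliver 2→0: ·
e16 deliver 2→1: ·
e17 timeout(1): 1[cand,b=10,x]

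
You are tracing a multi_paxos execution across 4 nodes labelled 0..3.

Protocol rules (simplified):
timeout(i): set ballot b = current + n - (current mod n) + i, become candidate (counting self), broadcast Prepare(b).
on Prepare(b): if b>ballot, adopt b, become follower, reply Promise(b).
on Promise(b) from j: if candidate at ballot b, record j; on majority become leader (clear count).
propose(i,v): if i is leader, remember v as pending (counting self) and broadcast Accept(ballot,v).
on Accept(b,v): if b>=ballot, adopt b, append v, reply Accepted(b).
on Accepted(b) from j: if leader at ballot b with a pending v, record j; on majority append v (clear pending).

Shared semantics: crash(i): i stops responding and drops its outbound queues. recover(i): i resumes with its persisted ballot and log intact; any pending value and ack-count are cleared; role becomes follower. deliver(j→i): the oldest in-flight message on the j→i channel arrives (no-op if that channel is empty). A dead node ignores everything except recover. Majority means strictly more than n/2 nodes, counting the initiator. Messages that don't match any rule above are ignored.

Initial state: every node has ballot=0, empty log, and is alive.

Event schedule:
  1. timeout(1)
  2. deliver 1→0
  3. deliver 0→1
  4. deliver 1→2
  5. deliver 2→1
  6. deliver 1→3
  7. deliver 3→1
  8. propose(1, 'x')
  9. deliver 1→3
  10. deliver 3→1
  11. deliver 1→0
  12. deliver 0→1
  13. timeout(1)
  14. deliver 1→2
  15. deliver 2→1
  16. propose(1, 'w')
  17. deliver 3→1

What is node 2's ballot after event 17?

5

1. timeout(1):  <1:cand b5 ->
2. deliver 1→0:  <0:foll b5 ->
3. deliver 0→1:  nop
4. deliver 1→2:  <2:foll b5 ->
5. deliver 2→1:  <1:lead b5 ->
6. deliver 1→3:  <3:foll b5 ->
7. deliver 3→1:  nop
8. propose(1,'x'):  nop
9. deliver 1→3:  <3:foll b5 x>
10. deliver 3→1:  nop
11. deliver 1→0:  <0:foll b5 x>
12. deliver 0→1:  <1:lead b5 x>
13. timeout(1):  <1:cand b9 x>
14. deliver 1→2:  <2:foll b5 x>
15. deliver 2→1:  nop
16. propose(1,'w'):  nop
17. deliver 3→1:  nop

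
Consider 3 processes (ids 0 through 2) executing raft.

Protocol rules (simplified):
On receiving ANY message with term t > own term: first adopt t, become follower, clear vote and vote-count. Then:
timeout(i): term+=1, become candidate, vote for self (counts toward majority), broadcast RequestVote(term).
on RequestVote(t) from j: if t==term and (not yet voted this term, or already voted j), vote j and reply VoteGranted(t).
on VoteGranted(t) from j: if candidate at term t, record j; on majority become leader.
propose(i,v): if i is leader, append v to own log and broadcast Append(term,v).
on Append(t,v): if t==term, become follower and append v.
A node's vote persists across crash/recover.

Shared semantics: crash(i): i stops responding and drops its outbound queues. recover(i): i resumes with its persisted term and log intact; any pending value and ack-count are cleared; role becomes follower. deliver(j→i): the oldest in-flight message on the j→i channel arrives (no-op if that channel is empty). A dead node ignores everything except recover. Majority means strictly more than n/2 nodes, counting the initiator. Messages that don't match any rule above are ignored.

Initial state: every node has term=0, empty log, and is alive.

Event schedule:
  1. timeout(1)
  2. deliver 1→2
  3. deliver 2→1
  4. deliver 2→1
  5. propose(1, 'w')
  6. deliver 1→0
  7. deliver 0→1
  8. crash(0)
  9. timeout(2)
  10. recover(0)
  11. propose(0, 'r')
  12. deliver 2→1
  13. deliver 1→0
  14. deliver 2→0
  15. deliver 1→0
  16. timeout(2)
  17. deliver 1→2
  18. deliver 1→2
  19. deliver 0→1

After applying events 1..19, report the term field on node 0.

2

e1 timeout(1): 1[cand,t=1,-]
e2 deliver 1→2: 2[foll,t=1,-]
e3 deliver 2→1: 1[lead,t=1,-]
e4 deliver 2→1: ·
e5 propose(1,'w'): 1[lead,t=1,w]
e6 deliver 1→0: 0[foll,t=1,-]
e7 deliver 0→1: ·
e8 crash(0): 0[✗foll,t=1,-]
e9 timeout(2): 2[cand,t=2,-]
e10 recover(0): 0[foll,t=1,-]
e11 propose(0,'r'): ·
e12 deliver 2→1: 1[foll,t=2,w]
e13 deliver 1→0: 0[foll,t=1,w]
e14 deliver 2→0: 0[foll,t=2,w]
e15 deliver 1→0: ·
e16 timeout(2): 2[cand,t=3,-]
e17 deliver 1→2: ·
e18 deliver 1→2: ·
e19 deliver 0→1: ·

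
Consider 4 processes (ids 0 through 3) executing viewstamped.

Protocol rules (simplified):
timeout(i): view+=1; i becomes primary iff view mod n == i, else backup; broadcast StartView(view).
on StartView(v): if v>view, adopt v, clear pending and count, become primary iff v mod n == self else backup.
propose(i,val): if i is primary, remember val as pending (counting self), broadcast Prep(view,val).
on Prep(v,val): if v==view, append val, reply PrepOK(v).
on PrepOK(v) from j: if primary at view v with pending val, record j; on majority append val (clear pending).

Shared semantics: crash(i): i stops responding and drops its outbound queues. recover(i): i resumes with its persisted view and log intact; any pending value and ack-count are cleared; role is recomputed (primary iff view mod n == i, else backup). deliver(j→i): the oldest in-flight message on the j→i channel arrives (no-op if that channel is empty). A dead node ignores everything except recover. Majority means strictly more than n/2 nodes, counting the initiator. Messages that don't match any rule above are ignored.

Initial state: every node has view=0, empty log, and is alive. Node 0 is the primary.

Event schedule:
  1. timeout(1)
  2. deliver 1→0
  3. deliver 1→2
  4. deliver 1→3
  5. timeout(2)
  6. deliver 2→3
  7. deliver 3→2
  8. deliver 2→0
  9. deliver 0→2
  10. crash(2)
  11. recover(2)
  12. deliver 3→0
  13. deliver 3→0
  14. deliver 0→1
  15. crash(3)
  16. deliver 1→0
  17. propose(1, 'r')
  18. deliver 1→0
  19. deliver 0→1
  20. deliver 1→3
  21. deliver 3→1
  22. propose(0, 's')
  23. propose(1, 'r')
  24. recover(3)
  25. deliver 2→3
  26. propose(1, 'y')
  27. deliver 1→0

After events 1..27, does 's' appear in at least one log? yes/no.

no

[1] timeout(1) → N1(prim v1 [-])
[2] deliver 1→0 → N0(back v1 [-])
[3] deliver 1→2 → N2(back v1 [-])
[4] deliver 1→3 → N3(back v1 [-])
[5] timeout(2) → N2(prim v2 [-])
[6] deliver 2→3 → N3(back v2 [-])
[7] deliver 3→2 → ∅
[8] deliver 2→0 → N0(back v2 [-])
[9] deliver 0→2 → ∅
[10] crash(2) → N2(✗prim v2 [-])
[11] recover(2) → N2(prim v2 [-])
[12] deliver 3→0 → ∅
[13] deliver 3→0 → ∅
[14] deliver 0→1 → ∅
[15] crash(3) → N3(✗back v2 [-])
[16] deliver 1→0 → ∅
[17] propose(1,'r') → ∅
[18] deliver 1→0 → ∅
[19] deliver 0→1 → ∅
[20] deliver 1→3 → ∅
[21] deliver 3→1 → ∅
[22] propose(0,'s') → ∅
[23] propose(1,'r') → ∅
[24] recover(3) → N3(back v2 [-])
[25] deliver 2→3 → ∅
[26] propose(1,'y') → ∅
[27] deliver 1→0 → ∅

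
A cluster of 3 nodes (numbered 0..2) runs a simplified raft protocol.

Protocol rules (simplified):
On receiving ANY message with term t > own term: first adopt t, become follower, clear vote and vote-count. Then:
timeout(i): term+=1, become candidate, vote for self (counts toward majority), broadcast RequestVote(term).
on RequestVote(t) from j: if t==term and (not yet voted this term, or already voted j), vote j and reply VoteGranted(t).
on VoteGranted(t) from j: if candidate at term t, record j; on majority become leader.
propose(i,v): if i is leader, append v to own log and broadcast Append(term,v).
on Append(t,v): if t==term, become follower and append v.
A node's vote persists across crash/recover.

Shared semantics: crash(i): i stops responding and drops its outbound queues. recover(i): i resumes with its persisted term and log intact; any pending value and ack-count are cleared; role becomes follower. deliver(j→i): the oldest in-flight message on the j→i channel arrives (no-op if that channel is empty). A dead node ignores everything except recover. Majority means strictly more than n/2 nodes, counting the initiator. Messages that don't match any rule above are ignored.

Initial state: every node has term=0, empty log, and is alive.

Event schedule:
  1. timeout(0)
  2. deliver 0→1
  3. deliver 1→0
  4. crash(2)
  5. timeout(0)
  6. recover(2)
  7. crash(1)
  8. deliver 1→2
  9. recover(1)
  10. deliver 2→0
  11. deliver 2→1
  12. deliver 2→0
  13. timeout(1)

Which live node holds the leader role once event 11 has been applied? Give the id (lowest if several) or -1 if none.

after 1 — timeout(0): n0:cand/t1/[-]
after 2 — deliver 0→1: n1:foll/t1/[-]
after 3 — deliver 1→0: n0:lead/t1/[-]
after 4 — crash(2): n2:✗foll/t0/[-]
after 5 — timeout(0): n0:cand/t2/[-]
after 6 — recover(2): n2:foll/t0/[-]
after 7 — crash(1): n1:✗foll/t1/[-]
after 8 — deliver 1→2: ·
after 9 — recover(1): n1:foll/t1/[-]
after 10 — deliver 2→0: ·
after 11 — deliver 2→1: ·

-1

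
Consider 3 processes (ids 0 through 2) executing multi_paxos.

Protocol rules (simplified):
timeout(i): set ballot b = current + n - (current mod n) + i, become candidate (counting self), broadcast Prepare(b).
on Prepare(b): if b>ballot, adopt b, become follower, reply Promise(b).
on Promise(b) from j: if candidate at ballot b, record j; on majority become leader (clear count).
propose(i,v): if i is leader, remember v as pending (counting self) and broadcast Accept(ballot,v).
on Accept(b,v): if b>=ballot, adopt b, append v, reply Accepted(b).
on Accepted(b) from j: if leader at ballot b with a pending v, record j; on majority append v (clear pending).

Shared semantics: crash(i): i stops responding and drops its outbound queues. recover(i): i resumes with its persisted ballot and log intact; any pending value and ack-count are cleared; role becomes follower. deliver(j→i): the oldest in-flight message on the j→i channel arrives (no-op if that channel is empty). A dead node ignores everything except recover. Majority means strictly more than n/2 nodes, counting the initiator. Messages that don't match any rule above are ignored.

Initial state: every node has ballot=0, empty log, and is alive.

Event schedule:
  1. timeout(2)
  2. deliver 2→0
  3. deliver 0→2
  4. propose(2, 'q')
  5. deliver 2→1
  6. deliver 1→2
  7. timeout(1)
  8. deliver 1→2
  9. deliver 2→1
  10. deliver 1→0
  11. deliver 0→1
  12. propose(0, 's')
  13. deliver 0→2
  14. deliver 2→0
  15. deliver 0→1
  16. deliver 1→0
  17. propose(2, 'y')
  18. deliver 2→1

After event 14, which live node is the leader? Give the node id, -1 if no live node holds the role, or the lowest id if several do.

1

1. timeout(2):  <2:cand b5 ->
2. deliver 2→0:  <0:foll b5 ->
3. deliver 0→2:  <2:lead b5 ->
4. propose(2,'q'):  nop
5. deliver 2→1:  <1:foll b5 ->
6. deliver 1→2:  nop
7. timeout(1):  <1:cand b7 ->
8. deliver 1→2:  <2:foll b7 ->
9. deliver 2→1:  nop
10. deliver 1→0:  <0:foll b7 ->
11. deliver 0→1:  <1:lead b7 ->
12. propose(0,'s'):  nop
13. deliver 0→2:  nop
14. deliver 2→0:  nop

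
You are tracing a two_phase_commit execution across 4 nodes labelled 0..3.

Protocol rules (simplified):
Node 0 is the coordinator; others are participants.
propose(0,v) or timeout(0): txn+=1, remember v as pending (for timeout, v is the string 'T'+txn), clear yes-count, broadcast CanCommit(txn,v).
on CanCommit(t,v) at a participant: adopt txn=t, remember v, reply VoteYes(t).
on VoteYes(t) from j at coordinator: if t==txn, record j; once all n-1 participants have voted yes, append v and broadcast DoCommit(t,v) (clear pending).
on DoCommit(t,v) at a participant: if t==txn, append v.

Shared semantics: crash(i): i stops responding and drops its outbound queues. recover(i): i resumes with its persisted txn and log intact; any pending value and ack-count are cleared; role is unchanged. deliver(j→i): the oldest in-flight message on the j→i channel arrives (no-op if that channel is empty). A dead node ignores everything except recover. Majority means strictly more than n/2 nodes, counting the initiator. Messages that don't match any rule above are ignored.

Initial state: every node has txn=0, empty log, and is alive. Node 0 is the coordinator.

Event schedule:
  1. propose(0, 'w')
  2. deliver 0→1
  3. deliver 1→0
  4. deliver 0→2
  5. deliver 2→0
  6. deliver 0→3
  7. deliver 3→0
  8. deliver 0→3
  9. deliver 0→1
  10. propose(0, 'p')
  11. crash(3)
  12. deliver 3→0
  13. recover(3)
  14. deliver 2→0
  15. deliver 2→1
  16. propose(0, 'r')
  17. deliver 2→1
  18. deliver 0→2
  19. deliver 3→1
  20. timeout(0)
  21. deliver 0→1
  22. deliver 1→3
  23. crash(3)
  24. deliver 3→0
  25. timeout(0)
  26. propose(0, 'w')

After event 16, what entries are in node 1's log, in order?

[1] propose(0,'w') → N0(coor t1 [-])
[2] deliver 0→1 → N1(part t1 [-])
[3] deliver 1→0 → ∅
[4] deliver 0→2 → N2(part t1 [-])
[5] deliver 2→0 → ∅
[6] deliver 0→3 → N3(part t1 [-])
[7] deliver 3→0 → N0(coor t1 [w])
[8] deliver 0→3 → N3(part t1 [w])
[9] deliver 0→1 → N1(part t1 [w])
[10] propose(0,'p') → N0(coor t2 [w])
[11] crash(3) → N3(✗part t1 [w])
[12] deliver 3→0 → ∅
[13] recover(3) → N3(part t1 [w])
[14] deliver 2→0 → ∅
[15] deliver 2→1 → ∅
[16] propose(0,'r') → N0(coor t3 [w])

w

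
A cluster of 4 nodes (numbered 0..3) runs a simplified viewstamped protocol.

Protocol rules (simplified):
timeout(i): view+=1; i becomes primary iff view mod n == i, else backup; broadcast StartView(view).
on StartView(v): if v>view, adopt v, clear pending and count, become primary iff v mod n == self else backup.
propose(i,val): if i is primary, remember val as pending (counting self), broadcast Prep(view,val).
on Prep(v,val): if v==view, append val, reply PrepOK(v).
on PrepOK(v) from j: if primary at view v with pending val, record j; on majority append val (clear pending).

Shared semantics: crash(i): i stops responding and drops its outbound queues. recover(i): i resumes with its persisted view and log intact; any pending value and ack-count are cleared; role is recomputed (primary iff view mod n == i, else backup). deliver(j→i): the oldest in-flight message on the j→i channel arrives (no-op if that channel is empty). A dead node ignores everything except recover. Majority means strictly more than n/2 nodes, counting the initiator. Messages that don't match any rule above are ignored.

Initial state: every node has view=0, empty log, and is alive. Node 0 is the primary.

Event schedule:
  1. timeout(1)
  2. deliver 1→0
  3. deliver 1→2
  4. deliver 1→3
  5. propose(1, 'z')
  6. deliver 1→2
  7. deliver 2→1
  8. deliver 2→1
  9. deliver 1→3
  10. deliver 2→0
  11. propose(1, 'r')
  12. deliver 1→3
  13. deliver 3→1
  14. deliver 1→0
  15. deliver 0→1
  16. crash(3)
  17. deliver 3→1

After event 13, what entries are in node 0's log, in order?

empty

step 1 timeout(1): 1={prim,v=1,log=-}
step 2 deliver 1→0: 0={back,v=1,log=-}
step 3 deliver 1→2: 2={back,v=1,log=-}
step 4 deliver 1→3: 3={back,v=1,log=-}
step 5 propose(1,'z'): —
step 6 deliver 1→2: 2={back,v=1,log=z}
step 7 deliver 2→1: —
step 8 deliver 2→1: —
step 9 deliver 1→3: 3={back,v=1,log=z}
step 10 deliver 2→0: —
step 11 propose(1,'r'): —
step 12 deliver 1→3: 3={back,v=1,log=z,r}
step 13 deliver 3→1: —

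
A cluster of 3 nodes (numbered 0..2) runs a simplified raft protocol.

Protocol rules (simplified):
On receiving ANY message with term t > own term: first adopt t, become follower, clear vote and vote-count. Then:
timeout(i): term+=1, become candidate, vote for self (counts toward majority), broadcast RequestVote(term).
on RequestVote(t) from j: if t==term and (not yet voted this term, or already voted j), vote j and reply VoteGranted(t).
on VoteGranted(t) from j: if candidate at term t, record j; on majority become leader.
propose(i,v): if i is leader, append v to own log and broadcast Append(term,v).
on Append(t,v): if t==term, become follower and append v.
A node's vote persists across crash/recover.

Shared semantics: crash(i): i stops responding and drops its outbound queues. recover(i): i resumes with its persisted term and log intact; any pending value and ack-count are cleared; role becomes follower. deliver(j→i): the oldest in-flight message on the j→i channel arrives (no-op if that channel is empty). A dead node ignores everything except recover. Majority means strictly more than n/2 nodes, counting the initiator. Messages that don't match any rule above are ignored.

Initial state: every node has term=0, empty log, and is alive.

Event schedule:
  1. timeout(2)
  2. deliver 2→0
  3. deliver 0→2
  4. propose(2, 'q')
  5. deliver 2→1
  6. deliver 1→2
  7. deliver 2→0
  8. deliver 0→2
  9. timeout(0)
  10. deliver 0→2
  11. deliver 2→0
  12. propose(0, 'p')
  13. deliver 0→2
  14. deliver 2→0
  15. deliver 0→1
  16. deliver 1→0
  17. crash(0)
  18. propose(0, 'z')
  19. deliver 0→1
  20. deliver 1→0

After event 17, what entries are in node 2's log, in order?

q,p

e1 timeout(2): 2[cand,t=1,-]
e2 deliver 2→0: 0[foll,t=1,-]
e3 deliver 0→2: 2[lead,t=1,-]
e4 propose(2,'q'): 2[lead,t=1,q]
e5 deliver 2→1: 1[foll,t=1,-]
e6 deliver 1→2: ·
e7 deliver 2→0: 0[foll,t=1,q]
e8 deliver 0→2: ·
e9 timeout(0): 0[cand,t=2,q]
e10 deliver 0→2: 2[foll,t=2,q]
e11 deliver 2→0: 0[lead,t=2,q]
e12 propose(0,'p'): 0[lead,t=2,q,p]
e13 deliver 0→2: 2[foll,t=2,q,p]
e14 deliver 2→0: ·
e15 deliver 0→1: 1[foll,t=2,-]
e16 deliver 1→0: ·
e17 crash(0): 0[✗lead,t=2,q,p]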